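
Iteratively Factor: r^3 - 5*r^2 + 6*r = (r - 2)*(r^2 - 3*r) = r*(r - 2)*(r - 3)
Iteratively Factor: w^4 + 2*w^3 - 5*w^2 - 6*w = (w - 2)*(w^3 + 4*w^2 + 3*w) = (w - 2)*(w + 3)*(w^2 + w) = (w - 2)*(w + 1)*(w + 3)*(w)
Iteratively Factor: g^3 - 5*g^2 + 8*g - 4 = (g - 1)*(g^2 - 4*g + 4) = (g - 2)*(g - 1)*(g - 2)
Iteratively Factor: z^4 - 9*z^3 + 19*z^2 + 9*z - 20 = (z - 1)*(z^3 - 8*z^2 + 11*z + 20) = (z - 1)*(z + 1)*(z^2 - 9*z + 20) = (z - 4)*(z - 1)*(z + 1)*(z - 5)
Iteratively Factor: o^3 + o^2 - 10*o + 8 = (o + 4)*(o^2 - 3*o + 2) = (o - 2)*(o + 4)*(o - 1)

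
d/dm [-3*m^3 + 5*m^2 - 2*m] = -9*m^2 + 10*m - 2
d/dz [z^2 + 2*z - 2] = 2*z + 2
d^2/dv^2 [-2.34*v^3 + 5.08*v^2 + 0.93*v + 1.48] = 10.16 - 14.04*v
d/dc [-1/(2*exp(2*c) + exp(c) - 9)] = (4*exp(c) + 1)*exp(c)/(2*exp(2*c) + exp(c) - 9)^2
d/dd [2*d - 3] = 2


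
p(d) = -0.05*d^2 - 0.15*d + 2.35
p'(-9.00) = 0.75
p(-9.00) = -0.35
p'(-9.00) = 0.75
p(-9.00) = -0.35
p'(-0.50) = -0.10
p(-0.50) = 2.41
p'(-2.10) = 0.06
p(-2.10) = 2.44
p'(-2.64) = 0.11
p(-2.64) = 2.40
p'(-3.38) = 0.19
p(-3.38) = 2.29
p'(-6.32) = 0.48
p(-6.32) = 1.30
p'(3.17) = -0.47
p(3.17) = 1.37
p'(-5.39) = 0.39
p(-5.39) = 1.71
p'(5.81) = -0.73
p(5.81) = -0.21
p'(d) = -0.1*d - 0.15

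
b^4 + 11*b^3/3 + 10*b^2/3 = b^2*(b + 5/3)*(b + 2)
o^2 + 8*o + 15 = (o + 3)*(o + 5)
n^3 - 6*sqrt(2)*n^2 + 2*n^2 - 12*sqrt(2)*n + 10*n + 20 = (n + 2)*(n - 5*sqrt(2))*(n - sqrt(2))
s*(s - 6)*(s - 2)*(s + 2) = s^4 - 6*s^3 - 4*s^2 + 24*s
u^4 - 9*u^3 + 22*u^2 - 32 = (u - 4)^2*(u - 2)*(u + 1)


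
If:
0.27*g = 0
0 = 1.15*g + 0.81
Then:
No Solution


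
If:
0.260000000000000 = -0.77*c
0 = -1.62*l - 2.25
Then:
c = -0.34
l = -1.39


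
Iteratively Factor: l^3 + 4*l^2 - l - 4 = (l - 1)*(l^2 + 5*l + 4) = (l - 1)*(l + 4)*(l + 1)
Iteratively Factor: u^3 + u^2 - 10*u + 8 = (u + 4)*(u^2 - 3*u + 2) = (u - 2)*(u + 4)*(u - 1)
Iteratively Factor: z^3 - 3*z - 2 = (z - 2)*(z^2 + 2*z + 1) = (z - 2)*(z + 1)*(z + 1)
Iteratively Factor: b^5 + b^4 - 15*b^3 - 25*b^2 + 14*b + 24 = (b - 4)*(b^4 + 5*b^3 + 5*b^2 - 5*b - 6) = (b - 4)*(b + 1)*(b^3 + 4*b^2 + b - 6) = (b - 4)*(b + 1)*(b + 2)*(b^2 + 2*b - 3) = (b - 4)*(b - 1)*(b + 1)*(b + 2)*(b + 3)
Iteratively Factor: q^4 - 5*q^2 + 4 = (q - 2)*(q^3 + 2*q^2 - q - 2) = (q - 2)*(q + 2)*(q^2 - 1) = (q - 2)*(q - 1)*(q + 2)*(q + 1)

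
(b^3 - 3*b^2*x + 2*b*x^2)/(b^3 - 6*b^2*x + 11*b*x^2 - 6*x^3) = b/(b - 3*x)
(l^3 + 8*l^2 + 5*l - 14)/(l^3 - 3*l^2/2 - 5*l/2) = 2*(-l^3 - 8*l^2 - 5*l + 14)/(l*(-2*l^2 + 3*l + 5))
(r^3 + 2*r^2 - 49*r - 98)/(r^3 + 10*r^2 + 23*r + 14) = (r - 7)/(r + 1)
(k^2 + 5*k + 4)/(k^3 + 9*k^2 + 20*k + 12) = (k + 4)/(k^2 + 8*k + 12)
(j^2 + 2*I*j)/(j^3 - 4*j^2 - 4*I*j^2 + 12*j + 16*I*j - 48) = j/(j^2 + j*(-4 - 6*I) + 24*I)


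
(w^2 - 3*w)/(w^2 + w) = (w - 3)/(w + 1)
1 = 1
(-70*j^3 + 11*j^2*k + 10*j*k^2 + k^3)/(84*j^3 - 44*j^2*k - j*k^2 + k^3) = (-5*j - k)/(6*j - k)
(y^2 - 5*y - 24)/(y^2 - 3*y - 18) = (y - 8)/(y - 6)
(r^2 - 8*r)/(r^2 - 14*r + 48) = r/(r - 6)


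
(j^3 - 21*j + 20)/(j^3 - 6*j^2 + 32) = (j^2 + 4*j - 5)/(j^2 - 2*j - 8)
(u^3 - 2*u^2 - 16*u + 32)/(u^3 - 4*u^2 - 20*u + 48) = (u - 4)/(u - 6)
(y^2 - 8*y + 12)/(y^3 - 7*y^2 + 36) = (y - 2)/(y^2 - y - 6)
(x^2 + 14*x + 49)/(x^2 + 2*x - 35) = (x + 7)/(x - 5)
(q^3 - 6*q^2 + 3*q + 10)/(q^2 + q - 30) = (q^2 - q - 2)/(q + 6)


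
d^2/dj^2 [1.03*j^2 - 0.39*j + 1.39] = 2.06000000000000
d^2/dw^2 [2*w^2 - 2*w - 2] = 4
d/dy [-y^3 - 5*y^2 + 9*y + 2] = -3*y^2 - 10*y + 9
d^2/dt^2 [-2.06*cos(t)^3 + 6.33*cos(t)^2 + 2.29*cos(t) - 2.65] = -0.744999999999999*cos(t) - 12.66*cos(2*t) + 4.635*cos(3*t)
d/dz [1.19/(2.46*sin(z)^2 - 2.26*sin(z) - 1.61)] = (2.6894 - 5.8548*sin(z))*cos(z)/(-2.46*sin(z)^2 + 2.26*sin(z) + 1.61)^2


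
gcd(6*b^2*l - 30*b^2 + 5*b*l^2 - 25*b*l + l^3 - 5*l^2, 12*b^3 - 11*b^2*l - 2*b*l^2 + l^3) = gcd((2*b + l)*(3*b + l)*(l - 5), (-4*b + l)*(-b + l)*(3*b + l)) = 3*b + l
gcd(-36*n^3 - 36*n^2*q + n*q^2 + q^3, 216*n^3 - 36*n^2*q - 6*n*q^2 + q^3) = -36*n^2 + q^2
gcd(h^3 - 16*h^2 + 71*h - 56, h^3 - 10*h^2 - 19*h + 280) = h^2 - 15*h + 56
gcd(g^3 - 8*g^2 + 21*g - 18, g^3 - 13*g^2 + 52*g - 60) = g - 2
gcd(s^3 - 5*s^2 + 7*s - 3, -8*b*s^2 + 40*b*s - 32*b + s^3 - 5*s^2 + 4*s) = s - 1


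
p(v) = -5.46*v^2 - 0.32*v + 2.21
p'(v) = -10.92*v - 0.32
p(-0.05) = 2.21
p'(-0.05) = 0.23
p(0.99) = -3.46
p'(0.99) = -11.13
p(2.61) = -35.82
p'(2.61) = -28.82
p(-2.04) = -19.86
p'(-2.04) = 21.96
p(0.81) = -1.63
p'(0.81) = -9.17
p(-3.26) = -54.77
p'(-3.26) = 35.28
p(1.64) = -13.00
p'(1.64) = -18.23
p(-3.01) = -46.29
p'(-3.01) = 32.55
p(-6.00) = -192.43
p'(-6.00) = 65.20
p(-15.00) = -1221.49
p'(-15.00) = 163.48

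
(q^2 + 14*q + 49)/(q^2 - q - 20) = (q^2 + 14*q + 49)/(q^2 - q - 20)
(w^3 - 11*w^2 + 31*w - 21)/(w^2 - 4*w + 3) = w - 7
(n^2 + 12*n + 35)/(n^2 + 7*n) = (n + 5)/n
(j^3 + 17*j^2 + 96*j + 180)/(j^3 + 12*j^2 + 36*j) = (j + 5)/j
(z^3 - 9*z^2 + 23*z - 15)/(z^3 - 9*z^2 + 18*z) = (z^2 - 6*z + 5)/(z*(z - 6))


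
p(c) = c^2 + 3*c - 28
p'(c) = 2*c + 3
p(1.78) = -19.49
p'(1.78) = 6.56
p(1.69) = -20.07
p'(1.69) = 6.38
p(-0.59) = -29.42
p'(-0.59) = 1.82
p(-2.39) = -29.46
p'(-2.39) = -1.78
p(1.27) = -22.58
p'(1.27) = 5.54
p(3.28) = -7.40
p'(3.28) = 9.56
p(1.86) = -18.96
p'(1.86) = 6.72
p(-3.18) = -27.43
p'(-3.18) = -3.36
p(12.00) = 152.00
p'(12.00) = 27.00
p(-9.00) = 26.00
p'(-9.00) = -15.00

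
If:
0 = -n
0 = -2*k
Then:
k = 0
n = 0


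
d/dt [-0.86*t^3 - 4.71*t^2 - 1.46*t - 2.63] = -2.58*t^2 - 9.42*t - 1.46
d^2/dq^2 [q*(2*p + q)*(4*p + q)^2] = 64*p^2 + 60*p*q + 12*q^2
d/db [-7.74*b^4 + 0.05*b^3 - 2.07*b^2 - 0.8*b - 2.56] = -30.96*b^3 + 0.15*b^2 - 4.14*b - 0.8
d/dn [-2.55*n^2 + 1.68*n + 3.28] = 1.68 - 5.1*n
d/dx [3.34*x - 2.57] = 3.34000000000000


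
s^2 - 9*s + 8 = (s - 8)*(s - 1)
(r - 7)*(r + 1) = r^2 - 6*r - 7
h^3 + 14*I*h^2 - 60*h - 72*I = (h + 2*I)*(h + 6*I)^2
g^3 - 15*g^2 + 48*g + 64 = (g - 8)^2*(g + 1)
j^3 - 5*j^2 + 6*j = j*(j - 3)*(j - 2)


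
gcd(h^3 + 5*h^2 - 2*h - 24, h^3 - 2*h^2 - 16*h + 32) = h^2 + 2*h - 8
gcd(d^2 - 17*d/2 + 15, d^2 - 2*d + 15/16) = 1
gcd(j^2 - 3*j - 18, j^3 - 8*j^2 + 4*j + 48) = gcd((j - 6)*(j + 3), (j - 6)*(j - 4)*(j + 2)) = j - 6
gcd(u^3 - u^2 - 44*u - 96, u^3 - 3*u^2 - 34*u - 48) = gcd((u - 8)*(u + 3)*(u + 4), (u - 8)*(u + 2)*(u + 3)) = u^2 - 5*u - 24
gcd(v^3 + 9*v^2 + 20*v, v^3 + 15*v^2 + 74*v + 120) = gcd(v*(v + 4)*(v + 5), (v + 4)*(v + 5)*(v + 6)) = v^2 + 9*v + 20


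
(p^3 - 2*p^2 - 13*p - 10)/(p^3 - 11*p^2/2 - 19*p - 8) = 2*(p^2 - 4*p - 5)/(2*p^2 - 15*p - 8)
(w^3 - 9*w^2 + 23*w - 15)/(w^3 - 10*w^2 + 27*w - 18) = (w - 5)/(w - 6)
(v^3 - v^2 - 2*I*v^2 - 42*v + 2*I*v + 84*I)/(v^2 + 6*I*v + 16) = (v^2 - v - 42)/(v + 8*I)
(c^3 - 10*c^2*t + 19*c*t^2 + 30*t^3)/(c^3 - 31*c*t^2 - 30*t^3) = (c - 5*t)/(c + 5*t)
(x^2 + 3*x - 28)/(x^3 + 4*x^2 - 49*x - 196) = (x - 4)/(x^2 - 3*x - 28)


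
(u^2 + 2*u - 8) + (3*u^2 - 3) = 4*u^2 + 2*u - 11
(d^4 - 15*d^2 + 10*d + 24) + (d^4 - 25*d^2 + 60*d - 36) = 2*d^4 - 40*d^2 + 70*d - 12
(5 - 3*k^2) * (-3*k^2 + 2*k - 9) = 9*k^4 - 6*k^3 + 12*k^2 + 10*k - 45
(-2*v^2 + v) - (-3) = -2*v^2 + v + 3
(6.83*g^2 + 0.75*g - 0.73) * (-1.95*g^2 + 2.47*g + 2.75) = -13.3185*g^4 + 15.4076*g^3 + 22.0585*g^2 + 0.2594*g - 2.0075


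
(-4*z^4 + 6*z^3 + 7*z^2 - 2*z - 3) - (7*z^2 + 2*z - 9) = -4*z^4 + 6*z^3 - 4*z + 6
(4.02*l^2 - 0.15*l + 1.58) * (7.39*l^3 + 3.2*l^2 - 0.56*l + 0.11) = 29.7078*l^5 + 11.7555*l^4 + 8.945*l^3 + 5.5822*l^2 - 0.9013*l + 0.1738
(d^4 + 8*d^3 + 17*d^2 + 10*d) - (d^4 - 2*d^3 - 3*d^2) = 10*d^3 + 20*d^2 + 10*d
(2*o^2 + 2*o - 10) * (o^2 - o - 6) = 2*o^4 - 24*o^2 - 2*o + 60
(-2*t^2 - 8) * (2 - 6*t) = 12*t^3 - 4*t^2 + 48*t - 16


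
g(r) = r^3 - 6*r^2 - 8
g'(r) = 3*r^2 - 12*r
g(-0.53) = -9.83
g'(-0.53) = 7.20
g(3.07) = -35.61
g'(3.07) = -8.57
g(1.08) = -13.74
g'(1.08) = -9.46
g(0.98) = -12.82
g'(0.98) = -8.88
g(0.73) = -10.81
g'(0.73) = -7.16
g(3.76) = -39.67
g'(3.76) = -2.71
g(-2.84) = -79.30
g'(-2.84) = 58.28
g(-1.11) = -16.76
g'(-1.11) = 17.02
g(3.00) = -35.00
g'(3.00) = -9.00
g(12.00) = 856.00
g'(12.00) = 288.00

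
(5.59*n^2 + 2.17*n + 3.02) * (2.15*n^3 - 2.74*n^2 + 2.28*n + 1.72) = 12.0185*n^5 - 10.6511*n^4 + 13.2924*n^3 + 6.2876*n^2 + 10.618*n + 5.1944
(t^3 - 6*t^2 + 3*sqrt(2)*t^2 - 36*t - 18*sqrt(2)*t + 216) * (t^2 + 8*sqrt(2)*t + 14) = t^5 - 6*t^4 + 11*sqrt(2)*t^4 - 66*sqrt(2)*t^3 + 26*t^3 - 246*sqrt(2)*t^2 - 156*t^2 - 504*t + 1476*sqrt(2)*t + 3024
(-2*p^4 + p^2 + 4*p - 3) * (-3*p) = 6*p^5 - 3*p^3 - 12*p^2 + 9*p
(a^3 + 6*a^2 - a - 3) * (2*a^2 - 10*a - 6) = 2*a^5 + 2*a^4 - 68*a^3 - 32*a^2 + 36*a + 18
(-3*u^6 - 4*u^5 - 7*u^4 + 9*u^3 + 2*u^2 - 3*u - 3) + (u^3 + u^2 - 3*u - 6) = -3*u^6 - 4*u^5 - 7*u^4 + 10*u^3 + 3*u^2 - 6*u - 9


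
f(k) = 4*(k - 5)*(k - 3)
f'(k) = 8*k - 32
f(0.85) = 35.69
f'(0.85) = -25.20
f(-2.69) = 175.02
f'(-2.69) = -53.52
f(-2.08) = 143.87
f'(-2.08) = -48.64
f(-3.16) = 201.06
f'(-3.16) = -57.28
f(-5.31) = 342.70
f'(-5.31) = -74.48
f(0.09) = 57.15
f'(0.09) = -31.28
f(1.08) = 30.11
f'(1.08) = -23.36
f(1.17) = 28.04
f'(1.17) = -22.64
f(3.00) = 0.00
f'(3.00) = -8.00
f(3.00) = 0.00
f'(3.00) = -8.00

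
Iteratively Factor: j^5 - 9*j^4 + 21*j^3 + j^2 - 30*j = (j)*(j^4 - 9*j^3 + 21*j^2 + j - 30) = j*(j - 5)*(j^3 - 4*j^2 + j + 6) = j*(j - 5)*(j - 2)*(j^2 - 2*j - 3) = j*(j - 5)*(j - 3)*(j - 2)*(j + 1)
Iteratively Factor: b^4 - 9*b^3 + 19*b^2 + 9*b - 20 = (b - 1)*(b^3 - 8*b^2 + 11*b + 20) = (b - 5)*(b - 1)*(b^2 - 3*b - 4) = (b - 5)*(b - 1)*(b + 1)*(b - 4)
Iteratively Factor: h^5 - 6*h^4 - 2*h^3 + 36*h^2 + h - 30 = (h - 1)*(h^4 - 5*h^3 - 7*h^2 + 29*h + 30) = (h - 3)*(h - 1)*(h^3 - 2*h^2 - 13*h - 10) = (h - 5)*(h - 3)*(h - 1)*(h^2 + 3*h + 2) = (h - 5)*(h - 3)*(h - 1)*(h + 1)*(h + 2)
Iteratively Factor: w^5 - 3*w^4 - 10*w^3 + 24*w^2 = (w)*(w^4 - 3*w^3 - 10*w^2 + 24*w) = w*(w - 2)*(w^3 - w^2 - 12*w) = w*(w - 2)*(w + 3)*(w^2 - 4*w) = w*(w - 4)*(w - 2)*(w + 3)*(w)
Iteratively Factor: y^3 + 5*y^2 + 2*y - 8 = (y + 2)*(y^2 + 3*y - 4) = (y - 1)*(y + 2)*(y + 4)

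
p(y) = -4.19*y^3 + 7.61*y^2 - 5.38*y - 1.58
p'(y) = -12.57*y^2 + 15.22*y - 5.38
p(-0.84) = 10.79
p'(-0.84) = -27.03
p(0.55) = -2.93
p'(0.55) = -0.81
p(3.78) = -139.48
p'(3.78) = -127.45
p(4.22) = -203.65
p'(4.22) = -165.00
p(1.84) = -11.82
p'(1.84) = -19.93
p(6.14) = -717.60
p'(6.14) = -385.81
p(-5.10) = 779.60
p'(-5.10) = -409.95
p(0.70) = -3.05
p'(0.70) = -0.89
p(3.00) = -62.36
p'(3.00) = -72.85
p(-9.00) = 3717.76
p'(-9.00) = -1160.53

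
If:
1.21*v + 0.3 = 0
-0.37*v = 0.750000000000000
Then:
No Solution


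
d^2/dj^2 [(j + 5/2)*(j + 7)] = 2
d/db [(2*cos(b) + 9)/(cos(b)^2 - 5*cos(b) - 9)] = (18*cos(b) + cos(2*b) - 26)*sin(b)/(sin(b)^2 + 5*cos(b) + 8)^2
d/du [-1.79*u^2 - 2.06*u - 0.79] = -3.58*u - 2.06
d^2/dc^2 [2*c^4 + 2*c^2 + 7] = 24*c^2 + 4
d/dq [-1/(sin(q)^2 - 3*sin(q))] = (2*sin(q) - 3)*cos(q)/((sin(q) - 3)^2*sin(q)^2)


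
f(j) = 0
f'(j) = 0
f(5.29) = 0.00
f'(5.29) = 0.00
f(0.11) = 0.00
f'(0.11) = 0.00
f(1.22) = 0.00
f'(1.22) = 0.00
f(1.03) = 0.00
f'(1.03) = 0.00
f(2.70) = 0.00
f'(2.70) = 0.00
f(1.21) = 0.00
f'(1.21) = 0.00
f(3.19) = 0.00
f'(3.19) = 0.00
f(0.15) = 0.00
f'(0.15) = 0.00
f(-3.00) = 0.00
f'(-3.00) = 0.00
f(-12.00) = 0.00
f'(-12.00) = 0.00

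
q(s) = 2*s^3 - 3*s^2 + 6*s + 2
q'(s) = 6*s^2 - 6*s + 6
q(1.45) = 10.49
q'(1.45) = 9.92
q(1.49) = 10.90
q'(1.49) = 10.38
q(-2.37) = -55.69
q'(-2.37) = 53.92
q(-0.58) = -2.88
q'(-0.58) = 11.50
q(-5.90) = -548.59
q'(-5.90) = 250.26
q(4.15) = 118.18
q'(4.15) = 84.44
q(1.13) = 7.84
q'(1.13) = 6.88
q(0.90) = 6.43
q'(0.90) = 5.46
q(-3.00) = -97.00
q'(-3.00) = 78.00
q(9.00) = 1271.00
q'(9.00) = 438.00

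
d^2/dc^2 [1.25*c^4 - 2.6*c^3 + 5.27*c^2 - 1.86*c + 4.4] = 15.0*c^2 - 15.6*c + 10.54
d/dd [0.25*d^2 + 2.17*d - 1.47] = 0.5*d + 2.17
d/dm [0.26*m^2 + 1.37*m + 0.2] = 0.52*m + 1.37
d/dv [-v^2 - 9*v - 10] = -2*v - 9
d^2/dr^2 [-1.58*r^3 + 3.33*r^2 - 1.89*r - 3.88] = 6.66 - 9.48*r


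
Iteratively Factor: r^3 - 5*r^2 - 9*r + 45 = (r + 3)*(r^2 - 8*r + 15) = (r - 3)*(r + 3)*(r - 5)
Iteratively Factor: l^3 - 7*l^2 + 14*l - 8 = (l - 1)*(l^2 - 6*l + 8) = (l - 4)*(l - 1)*(l - 2)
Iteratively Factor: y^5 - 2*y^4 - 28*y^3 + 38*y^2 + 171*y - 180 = (y - 5)*(y^4 + 3*y^3 - 13*y^2 - 27*y + 36) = (y - 5)*(y - 1)*(y^3 + 4*y^2 - 9*y - 36) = (y - 5)*(y - 1)*(y + 4)*(y^2 - 9) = (y - 5)*(y - 1)*(y + 3)*(y + 4)*(y - 3)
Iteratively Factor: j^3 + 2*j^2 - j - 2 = (j - 1)*(j^2 + 3*j + 2) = (j - 1)*(j + 1)*(j + 2)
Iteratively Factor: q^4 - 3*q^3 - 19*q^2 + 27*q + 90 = (q + 2)*(q^3 - 5*q^2 - 9*q + 45) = (q + 2)*(q + 3)*(q^2 - 8*q + 15) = (q - 5)*(q + 2)*(q + 3)*(q - 3)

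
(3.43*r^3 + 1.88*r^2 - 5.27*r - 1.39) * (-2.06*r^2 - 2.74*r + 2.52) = -7.0658*r^5 - 13.271*r^4 + 14.3486*r^3 + 22.0408*r^2 - 9.4718*r - 3.5028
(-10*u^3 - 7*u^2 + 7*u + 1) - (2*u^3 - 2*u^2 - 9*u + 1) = -12*u^3 - 5*u^2 + 16*u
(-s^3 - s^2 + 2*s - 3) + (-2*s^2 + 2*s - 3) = -s^3 - 3*s^2 + 4*s - 6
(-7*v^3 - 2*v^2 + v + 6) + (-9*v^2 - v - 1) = -7*v^3 - 11*v^2 + 5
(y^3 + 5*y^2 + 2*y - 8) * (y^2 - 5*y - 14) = y^5 - 37*y^3 - 88*y^2 + 12*y + 112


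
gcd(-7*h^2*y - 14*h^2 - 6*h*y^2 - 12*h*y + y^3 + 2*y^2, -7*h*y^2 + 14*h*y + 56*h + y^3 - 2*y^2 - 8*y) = -7*h*y - 14*h + y^2 + 2*y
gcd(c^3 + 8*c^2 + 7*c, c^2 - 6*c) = c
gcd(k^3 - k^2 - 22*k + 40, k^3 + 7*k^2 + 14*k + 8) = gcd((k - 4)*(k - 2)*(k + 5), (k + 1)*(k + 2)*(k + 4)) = 1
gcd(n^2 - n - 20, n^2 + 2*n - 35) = n - 5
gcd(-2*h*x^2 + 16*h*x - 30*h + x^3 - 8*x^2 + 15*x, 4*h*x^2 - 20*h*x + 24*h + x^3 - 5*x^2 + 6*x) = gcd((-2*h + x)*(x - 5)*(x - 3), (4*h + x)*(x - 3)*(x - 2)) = x - 3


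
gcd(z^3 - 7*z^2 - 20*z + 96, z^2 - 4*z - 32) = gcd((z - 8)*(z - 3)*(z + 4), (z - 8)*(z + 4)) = z^2 - 4*z - 32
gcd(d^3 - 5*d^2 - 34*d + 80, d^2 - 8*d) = d - 8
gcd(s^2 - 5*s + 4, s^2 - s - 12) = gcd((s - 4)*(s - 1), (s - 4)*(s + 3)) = s - 4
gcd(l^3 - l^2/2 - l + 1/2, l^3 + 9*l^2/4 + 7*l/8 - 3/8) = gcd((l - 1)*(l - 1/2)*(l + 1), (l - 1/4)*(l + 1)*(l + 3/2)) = l + 1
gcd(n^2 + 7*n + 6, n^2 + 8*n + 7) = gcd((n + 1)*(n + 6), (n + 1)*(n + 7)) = n + 1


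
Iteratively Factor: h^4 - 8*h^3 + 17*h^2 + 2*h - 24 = (h + 1)*(h^3 - 9*h^2 + 26*h - 24) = (h - 4)*(h + 1)*(h^2 - 5*h + 6) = (h - 4)*(h - 3)*(h + 1)*(h - 2)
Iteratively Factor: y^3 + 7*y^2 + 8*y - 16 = (y + 4)*(y^2 + 3*y - 4) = (y + 4)^2*(y - 1)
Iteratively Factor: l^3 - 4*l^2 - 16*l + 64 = (l - 4)*(l^2 - 16) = (l - 4)*(l + 4)*(l - 4)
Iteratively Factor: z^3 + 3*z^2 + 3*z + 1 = (z + 1)*(z^2 + 2*z + 1) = (z + 1)^2*(z + 1)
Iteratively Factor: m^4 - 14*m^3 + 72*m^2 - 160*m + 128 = (m - 4)*(m^3 - 10*m^2 + 32*m - 32) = (m - 4)^2*(m^2 - 6*m + 8) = (m - 4)^2*(m - 2)*(m - 4)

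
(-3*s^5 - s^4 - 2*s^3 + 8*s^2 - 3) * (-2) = 6*s^5 + 2*s^4 + 4*s^3 - 16*s^2 + 6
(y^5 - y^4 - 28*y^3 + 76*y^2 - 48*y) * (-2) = -2*y^5 + 2*y^4 + 56*y^3 - 152*y^2 + 96*y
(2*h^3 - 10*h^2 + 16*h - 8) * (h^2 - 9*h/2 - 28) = 2*h^5 - 19*h^4 + 5*h^3 + 200*h^2 - 412*h + 224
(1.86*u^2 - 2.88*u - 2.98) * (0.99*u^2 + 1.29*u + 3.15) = 1.8414*u^4 - 0.4518*u^3 - 0.8064*u^2 - 12.9162*u - 9.387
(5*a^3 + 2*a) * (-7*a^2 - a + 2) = -35*a^5 - 5*a^4 - 4*a^3 - 2*a^2 + 4*a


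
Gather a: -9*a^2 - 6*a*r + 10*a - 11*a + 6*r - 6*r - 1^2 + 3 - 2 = -9*a^2 + a*(-6*r - 1)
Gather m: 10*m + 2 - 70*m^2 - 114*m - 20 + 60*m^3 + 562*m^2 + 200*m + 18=60*m^3 + 492*m^2 + 96*m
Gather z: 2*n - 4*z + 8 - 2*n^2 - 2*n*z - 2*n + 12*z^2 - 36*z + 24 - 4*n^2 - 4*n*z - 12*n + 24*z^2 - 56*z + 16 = -6*n^2 - 12*n + 36*z^2 + z*(-6*n - 96) + 48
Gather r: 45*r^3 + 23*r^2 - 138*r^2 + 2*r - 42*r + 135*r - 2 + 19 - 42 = 45*r^3 - 115*r^2 + 95*r - 25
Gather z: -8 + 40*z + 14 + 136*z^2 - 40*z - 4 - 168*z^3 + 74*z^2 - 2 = -168*z^3 + 210*z^2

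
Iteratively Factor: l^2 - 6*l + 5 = (l - 1)*(l - 5)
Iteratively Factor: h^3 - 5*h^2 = (h - 5)*(h^2) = h*(h - 5)*(h)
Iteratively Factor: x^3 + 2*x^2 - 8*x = (x)*(x^2 + 2*x - 8) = x*(x - 2)*(x + 4)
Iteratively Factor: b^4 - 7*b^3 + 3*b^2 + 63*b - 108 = (b - 3)*(b^3 - 4*b^2 - 9*b + 36) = (b - 3)*(b + 3)*(b^2 - 7*b + 12) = (b - 4)*(b - 3)*(b + 3)*(b - 3)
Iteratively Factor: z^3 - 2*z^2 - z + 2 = (z + 1)*(z^2 - 3*z + 2) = (z - 1)*(z + 1)*(z - 2)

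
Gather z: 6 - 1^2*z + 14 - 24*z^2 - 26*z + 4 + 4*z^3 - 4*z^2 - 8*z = 4*z^3 - 28*z^2 - 35*z + 24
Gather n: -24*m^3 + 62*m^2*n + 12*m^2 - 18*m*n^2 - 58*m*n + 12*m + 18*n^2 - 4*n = -24*m^3 + 12*m^2 + 12*m + n^2*(18 - 18*m) + n*(62*m^2 - 58*m - 4)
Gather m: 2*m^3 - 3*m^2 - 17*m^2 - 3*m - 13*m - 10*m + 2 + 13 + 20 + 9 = 2*m^3 - 20*m^2 - 26*m + 44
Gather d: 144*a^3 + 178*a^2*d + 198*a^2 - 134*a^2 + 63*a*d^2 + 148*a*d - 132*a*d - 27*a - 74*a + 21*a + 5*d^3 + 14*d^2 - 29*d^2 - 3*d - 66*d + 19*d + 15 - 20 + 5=144*a^3 + 64*a^2 - 80*a + 5*d^3 + d^2*(63*a - 15) + d*(178*a^2 + 16*a - 50)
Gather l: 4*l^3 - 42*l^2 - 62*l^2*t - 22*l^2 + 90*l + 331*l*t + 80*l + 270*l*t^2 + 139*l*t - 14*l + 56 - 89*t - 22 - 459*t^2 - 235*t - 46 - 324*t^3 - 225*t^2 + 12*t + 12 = 4*l^3 + l^2*(-62*t - 64) + l*(270*t^2 + 470*t + 156) - 324*t^3 - 684*t^2 - 312*t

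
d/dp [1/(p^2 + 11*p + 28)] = (-2*p - 11)/(p^2 + 11*p + 28)^2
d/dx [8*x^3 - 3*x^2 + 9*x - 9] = 24*x^2 - 6*x + 9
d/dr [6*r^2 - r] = 12*r - 1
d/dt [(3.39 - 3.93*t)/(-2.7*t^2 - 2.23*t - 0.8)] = (-10.611*t^2 + 18.306*t + 10.7037)/(7.29*t^4 + 12.042*t^3 + 9.2929*t^2 + 3.568*t + 0.64)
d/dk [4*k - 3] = 4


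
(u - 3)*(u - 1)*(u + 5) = u^3 + u^2 - 17*u + 15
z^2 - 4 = (z - 2)*(z + 2)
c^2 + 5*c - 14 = (c - 2)*(c + 7)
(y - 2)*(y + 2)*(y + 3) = y^3 + 3*y^2 - 4*y - 12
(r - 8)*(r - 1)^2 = r^3 - 10*r^2 + 17*r - 8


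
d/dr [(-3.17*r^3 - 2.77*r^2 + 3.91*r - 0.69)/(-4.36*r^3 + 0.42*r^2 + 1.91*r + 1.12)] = (-7.105427357601e-15*r^5 - 13.4086*r^4 + 21.9858*r^3 - 26.6093*r^2 - 5.6252*r + 5.6971)/(19.0096*r^6 - 3.6624*r^5 - 16.4788*r^4 - 8.162*r^3 + 4.5889*r^2 + 4.2784*r + 1.2544)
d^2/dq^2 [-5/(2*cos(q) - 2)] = 5*(cos(q) + 2)/(2*(cos(q) - 1)^2)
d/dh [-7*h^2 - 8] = -14*h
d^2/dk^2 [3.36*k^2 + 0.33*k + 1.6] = 6.72000000000000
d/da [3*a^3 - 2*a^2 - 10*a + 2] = 9*a^2 - 4*a - 10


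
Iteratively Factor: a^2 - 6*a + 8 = (a - 4)*(a - 2)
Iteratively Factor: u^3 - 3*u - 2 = (u + 1)*(u^2 - u - 2) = (u - 2)*(u + 1)*(u + 1)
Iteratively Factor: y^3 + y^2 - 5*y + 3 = (y - 1)*(y^2 + 2*y - 3) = (y - 1)*(y + 3)*(y - 1)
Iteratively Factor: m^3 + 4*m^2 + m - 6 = (m + 3)*(m^2 + m - 2) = (m - 1)*(m + 3)*(m + 2)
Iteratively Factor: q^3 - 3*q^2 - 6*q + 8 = (q + 2)*(q^2 - 5*q + 4) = (q - 1)*(q + 2)*(q - 4)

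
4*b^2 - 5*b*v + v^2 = (-4*b + v)*(-b + v)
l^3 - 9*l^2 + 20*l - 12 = (l - 6)*(l - 2)*(l - 1)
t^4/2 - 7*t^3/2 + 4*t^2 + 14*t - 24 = (t/2 + 1)*(t - 4)*(t - 3)*(t - 2)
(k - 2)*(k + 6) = k^2 + 4*k - 12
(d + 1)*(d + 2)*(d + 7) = d^3 + 10*d^2 + 23*d + 14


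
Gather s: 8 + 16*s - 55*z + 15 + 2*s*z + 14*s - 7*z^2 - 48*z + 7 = s*(2*z + 30) - 7*z^2 - 103*z + 30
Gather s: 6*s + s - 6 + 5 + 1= 7*s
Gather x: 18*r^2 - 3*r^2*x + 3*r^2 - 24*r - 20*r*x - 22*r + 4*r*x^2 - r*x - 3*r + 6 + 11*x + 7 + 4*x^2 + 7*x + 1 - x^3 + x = 21*r^2 - 49*r - x^3 + x^2*(4*r + 4) + x*(-3*r^2 - 21*r + 19) + 14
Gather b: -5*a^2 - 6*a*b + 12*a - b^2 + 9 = -5*a^2 - 6*a*b + 12*a - b^2 + 9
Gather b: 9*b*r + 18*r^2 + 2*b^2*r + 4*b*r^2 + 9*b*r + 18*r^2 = 2*b^2*r + b*(4*r^2 + 18*r) + 36*r^2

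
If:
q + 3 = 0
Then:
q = -3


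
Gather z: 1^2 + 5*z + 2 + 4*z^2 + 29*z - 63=4*z^2 + 34*z - 60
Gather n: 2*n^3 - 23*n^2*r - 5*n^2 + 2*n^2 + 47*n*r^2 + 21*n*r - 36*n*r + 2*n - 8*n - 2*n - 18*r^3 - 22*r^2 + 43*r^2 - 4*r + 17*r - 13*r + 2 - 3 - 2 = 2*n^3 + n^2*(-23*r - 3) + n*(47*r^2 - 15*r - 8) - 18*r^3 + 21*r^2 - 3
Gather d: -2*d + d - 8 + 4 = -d - 4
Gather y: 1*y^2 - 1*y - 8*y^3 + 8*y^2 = -8*y^3 + 9*y^2 - y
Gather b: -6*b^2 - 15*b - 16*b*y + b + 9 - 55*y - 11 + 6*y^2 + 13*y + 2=-6*b^2 + b*(-16*y - 14) + 6*y^2 - 42*y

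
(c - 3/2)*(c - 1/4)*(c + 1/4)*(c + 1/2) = c^4 - c^3 - 13*c^2/16 + c/16 + 3/64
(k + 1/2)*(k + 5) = k^2 + 11*k/2 + 5/2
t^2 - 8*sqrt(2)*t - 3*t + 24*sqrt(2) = (t - 3)*(t - 8*sqrt(2))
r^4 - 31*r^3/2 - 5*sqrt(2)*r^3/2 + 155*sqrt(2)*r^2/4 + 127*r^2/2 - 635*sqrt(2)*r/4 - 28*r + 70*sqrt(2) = (r - 8)*(r - 7)*(r - 1/2)*(r - 5*sqrt(2)/2)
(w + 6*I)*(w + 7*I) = w^2 + 13*I*w - 42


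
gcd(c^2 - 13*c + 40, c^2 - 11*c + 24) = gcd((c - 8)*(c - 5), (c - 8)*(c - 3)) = c - 8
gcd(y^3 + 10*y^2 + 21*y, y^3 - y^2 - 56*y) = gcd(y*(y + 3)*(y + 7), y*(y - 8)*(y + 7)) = y^2 + 7*y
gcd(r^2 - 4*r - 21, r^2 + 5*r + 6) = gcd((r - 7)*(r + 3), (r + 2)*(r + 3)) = r + 3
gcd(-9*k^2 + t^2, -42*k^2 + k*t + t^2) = 1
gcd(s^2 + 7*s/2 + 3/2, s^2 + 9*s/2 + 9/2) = s + 3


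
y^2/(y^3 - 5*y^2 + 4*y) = y/(y^2 - 5*y + 4)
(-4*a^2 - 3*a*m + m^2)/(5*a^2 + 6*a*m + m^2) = (-4*a + m)/(5*a + m)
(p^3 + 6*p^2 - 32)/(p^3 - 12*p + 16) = (p + 4)/(p - 2)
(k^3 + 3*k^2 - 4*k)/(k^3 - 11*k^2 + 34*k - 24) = k*(k + 4)/(k^2 - 10*k + 24)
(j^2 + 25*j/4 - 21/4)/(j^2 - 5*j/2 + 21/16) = 4*(j + 7)/(4*j - 7)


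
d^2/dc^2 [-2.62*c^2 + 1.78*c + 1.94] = -5.24000000000000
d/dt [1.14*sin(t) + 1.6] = 1.14*cos(t)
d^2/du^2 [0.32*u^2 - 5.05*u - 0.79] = 0.640000000000000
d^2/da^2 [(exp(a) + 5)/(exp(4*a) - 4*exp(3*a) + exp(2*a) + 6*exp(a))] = (9*exp(7*a) + 36*exp(6*a) - 394*exp(5*a) + 714*exp(4*a) - 153*exp(3*a) - 226*exp(2*a) + 90*exp(a) + 180)*exp(-a)/(exp(9*a) - 12*exp(8*a) + 51*exp(7*a) - 70*exp(6*a) - 93*exp(5*a) + 312*exp(4*a) - 35*exp(3*a) - 414*exp(2*a) + 108*exp(a) + 216)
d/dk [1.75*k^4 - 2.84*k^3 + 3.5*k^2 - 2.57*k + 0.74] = 7.0*k^3 - 8.52*k^2 + 7.0*k - 2.57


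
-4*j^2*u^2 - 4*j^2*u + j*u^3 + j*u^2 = u*(-4*j + u)*(j*u + j)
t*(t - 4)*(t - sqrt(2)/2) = t^3 - 4*t^2 - sqrt(2)*t^2/2 + 2*sqrt(2)*t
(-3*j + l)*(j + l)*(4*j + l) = -12*j^3 - 11*j^2*l + 2*j*l^2 + l^3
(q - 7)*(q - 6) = q^2 - 13*q + 42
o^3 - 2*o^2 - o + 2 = (o - 2)*(o - 1)*(o + 1)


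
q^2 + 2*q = q*(q + 2)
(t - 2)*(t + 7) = t^2 + 5*t - 14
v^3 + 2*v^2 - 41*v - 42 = (v - 6)*(v + 1)*(v + 7)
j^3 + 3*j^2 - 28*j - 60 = (j - 5)*(j + 2)*(j + 6)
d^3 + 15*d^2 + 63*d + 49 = (d + 1)*(d + 7)^2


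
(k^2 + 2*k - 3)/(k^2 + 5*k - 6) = (k + 3)/(k + 6)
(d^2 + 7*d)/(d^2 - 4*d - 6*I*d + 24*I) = d*(d + 7)/(d^2 - 4*d - 6*I*d + 24*I)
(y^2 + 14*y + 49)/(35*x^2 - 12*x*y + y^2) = (y^2 + 14*y + 49)/(35*x^2 - 12*x*y + y^2)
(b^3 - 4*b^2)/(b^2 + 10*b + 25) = b^2*(b - 4)/(b^2 + 10*b + 25)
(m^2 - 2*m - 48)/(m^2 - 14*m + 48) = (m + 6)/(m - 6)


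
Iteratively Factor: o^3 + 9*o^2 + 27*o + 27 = (o + 3)*(o^2 + 6*o + 9) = (o + 3)^2*(o + 3)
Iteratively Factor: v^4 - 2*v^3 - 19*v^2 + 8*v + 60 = (v + 3)*(v^3 - 5*v^2 - 4*v + 20) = (v - 5)*(v + 3)*(v^2 - 4) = (v - 5)*(v + 2)*(v + 3)*(v - 2)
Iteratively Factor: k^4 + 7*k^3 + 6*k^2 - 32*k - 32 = (k + 4)*(k^3 + 3*k^2 - 6*k - 8) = (k + 1)*(k + 4)*(k^2 + 2*k - 8) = (k - 2)*(k + 1)*(k + 4)*(k + 4)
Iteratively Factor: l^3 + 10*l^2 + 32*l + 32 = (l + 2)*(l^2 + 8*l + 16) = (l + 2)*(l + 4)*(l + 4)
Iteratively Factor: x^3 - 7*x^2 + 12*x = (x)*(x^2 - 7*x + 12) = x*(x - 4)*(x - 3)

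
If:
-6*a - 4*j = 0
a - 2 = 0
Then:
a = 2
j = -3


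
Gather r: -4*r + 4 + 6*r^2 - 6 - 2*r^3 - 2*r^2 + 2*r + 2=-2*r^3 + 4*r^2 - 2*r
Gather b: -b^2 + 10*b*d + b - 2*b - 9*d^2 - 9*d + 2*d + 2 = -b^2 + b*(10*d - 1) - 9*d^2 - 7*d + 2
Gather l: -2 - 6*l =-6*l - 2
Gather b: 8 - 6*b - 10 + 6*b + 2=0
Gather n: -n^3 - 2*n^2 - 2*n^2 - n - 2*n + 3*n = -n^3 - 4*n^2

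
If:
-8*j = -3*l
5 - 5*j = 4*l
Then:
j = 15/47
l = 40/47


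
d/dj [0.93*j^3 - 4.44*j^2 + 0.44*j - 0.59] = 2.79*j^2 - 8.88*j + 0.44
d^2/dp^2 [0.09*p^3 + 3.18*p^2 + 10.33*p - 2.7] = 0.54*p + 6.36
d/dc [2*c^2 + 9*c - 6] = 4*c + 9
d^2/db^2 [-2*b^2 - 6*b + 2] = -4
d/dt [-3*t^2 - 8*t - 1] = -6*t - 8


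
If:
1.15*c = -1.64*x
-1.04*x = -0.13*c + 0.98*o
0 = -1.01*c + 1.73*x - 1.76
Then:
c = -0.79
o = -0.69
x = 0.56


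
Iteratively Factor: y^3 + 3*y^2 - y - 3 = (y + 3)*(y^2 - 1) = (y + 1)*(y + 3)*(y - 1)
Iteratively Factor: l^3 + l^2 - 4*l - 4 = (l + 1)*(l^2 - 4) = (l - 2)*(l + 1)*(l + 2)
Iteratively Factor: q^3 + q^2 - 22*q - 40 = (q + 2)*(q^2 - q - 20) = (q + 2)*(q + 4)*(q - 5)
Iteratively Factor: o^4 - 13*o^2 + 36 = (o + 3)*(o^3 - 3*o^2 - 4*o + 12) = (o - 2)*(o + 3)*(o^2 - o - 6) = (o - 3)*(o - 2)*(o + 3)*(o + 2)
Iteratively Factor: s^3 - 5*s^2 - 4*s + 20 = (s - 2)*(s^2 - 3*s - 10) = (s - 5)*(s - 2)*(s + 2)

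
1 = 1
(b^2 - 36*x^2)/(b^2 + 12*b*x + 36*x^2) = (b - 6*x)/(b + 6*x)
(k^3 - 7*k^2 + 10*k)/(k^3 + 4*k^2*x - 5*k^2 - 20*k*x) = (k - 2)/(k + 4*x)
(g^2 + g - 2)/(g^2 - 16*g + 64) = (g^2 + g - 2)/(g^2 - 16*g + 64)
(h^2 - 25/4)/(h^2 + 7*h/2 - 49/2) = (4*h^2 - 25)/(2*(2*h^2 + 7*h - 49))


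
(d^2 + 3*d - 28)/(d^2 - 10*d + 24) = (d + 7)/(d - 6)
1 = 1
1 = 1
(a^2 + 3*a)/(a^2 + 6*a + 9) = a/(a + 3)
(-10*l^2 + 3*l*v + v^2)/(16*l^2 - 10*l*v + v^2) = (5*l + v)/(-8*l + v)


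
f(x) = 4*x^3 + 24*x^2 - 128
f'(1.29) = 81.89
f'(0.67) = 37.55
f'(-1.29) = -41.95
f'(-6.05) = 148.83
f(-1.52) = -86.60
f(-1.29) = -96.65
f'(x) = 12*x^2 + 48*x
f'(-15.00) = 1980.00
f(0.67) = -116.02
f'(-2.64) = -43.08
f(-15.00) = -8228.00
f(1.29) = -79.47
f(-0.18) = -127.25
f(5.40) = 1201.70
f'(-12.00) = 1152.00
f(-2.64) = -34.33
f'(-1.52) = -45.24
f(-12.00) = -3584.00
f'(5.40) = 609.12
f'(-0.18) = -8.25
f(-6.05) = -135.32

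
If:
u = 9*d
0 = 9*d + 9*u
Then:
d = 0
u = 0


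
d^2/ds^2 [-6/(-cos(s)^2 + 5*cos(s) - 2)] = 6*(4*sin(s)^4 - 19*sin(s)^2 + 115*cos(s)/4 - 15*cos(3*s)/4 - 31)/(sin(s)^2 + 5*cos(s) - 3)^3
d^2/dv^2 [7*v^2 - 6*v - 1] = 14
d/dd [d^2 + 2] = 2*d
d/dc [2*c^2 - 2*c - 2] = 4*c - 2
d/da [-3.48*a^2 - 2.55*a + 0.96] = -6.96*a - 2.55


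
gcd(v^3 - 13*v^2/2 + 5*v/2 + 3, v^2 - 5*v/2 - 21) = v - 6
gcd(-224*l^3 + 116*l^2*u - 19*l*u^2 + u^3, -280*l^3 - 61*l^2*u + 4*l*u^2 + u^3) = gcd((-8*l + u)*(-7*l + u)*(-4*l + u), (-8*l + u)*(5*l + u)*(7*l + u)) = -8*l + u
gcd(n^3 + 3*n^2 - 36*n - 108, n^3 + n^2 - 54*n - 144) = n^2 + 9*n + 18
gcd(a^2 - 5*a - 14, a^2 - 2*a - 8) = a + 2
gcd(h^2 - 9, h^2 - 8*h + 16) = 1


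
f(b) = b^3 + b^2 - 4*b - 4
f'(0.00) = -4.00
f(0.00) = -4.00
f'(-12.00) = 404.00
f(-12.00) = -1540.00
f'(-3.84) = 32.56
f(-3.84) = -30.52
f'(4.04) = 53.04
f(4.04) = 62.10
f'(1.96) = 11.44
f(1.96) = -0.47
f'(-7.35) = 143.37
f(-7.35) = -317.64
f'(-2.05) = 4.51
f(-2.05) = -0.21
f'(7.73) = 190.72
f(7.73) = 486.72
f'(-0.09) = -4.16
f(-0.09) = -3.63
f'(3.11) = 31.24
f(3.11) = 23.31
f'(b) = 3*b^2 + 2*b - 4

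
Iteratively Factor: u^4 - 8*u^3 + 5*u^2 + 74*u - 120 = (u - 2)*(u^3 - 6*u^2 - 7*u + 60) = (u - 2)*(u + 3)*(u^2 - 9*u + 20) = (u - 5)*(u - 2)*(u + 3)*(u - 4)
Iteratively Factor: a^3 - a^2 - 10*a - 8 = (a + 1)*(a^2 - 2*a - 8) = (a - 4)*(a + 1)*(a + 2)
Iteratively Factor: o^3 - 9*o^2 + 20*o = (o - 5)*(o^2 - 4*o) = (o - 5)*(o - 4)*(o)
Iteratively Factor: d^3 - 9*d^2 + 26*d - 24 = (d - 2)*(d^2 - 7*d + 12) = (d - 4)*(d - 2)*(d - 3)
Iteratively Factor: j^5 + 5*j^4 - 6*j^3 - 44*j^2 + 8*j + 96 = (j + 4)*(j^4 + j^3 - 10*j^2 - 4*j + 24) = (j + 3)*(j + 4)*(j^3 - 2*j^2 - 4*j + 8) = (j - 2)*(j + 3)*(j + 4)*(j^2 - 4) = (j - 2)^2*(j + 3)*(j + 4)*(j + 2)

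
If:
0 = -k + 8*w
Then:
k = 8*w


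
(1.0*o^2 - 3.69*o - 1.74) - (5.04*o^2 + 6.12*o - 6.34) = -4.04*o^2 - 9.81*o + 4.6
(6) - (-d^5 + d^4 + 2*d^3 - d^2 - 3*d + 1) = d^5 - d^4 - 2*d^3 + d^2 + 3*d + 5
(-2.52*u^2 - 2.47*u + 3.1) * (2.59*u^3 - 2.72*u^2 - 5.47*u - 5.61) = -6.5268*u^5 + 0.457100000000001*u^4 + 28.5318*u^3 + 19.2161*u^2 - 3.1003*u - 17.391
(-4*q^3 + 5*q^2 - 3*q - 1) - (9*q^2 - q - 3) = -4*q^3 - 4*q^2 - 2*q + 2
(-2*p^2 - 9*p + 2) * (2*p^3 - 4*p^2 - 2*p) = -4*p^5 - 10*p^4 + 44*p^3 + 10*p^2 - 4*p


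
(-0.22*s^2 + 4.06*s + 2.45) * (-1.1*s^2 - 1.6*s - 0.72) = 0.242*s^4 - 4.114*s^3 - 9.0326*s^2 - 6.8432*s - 1.764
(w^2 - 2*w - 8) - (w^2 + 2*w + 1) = -4*w - 9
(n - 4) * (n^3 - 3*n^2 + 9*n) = n^4 - 7*n^3 + 21*n^2 - 36*n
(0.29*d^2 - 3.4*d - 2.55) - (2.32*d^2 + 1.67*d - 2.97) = -2.03*d^2 - 5.07*d + 0.42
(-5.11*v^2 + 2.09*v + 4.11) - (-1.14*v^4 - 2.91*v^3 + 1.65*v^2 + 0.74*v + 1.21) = 1.14*v^4 + 2.91*v^3 - 6.76*v^2 + 1.35*v + 2.9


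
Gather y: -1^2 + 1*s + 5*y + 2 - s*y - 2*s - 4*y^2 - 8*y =-s - 4*y^2 + y*(-s - 3) + 1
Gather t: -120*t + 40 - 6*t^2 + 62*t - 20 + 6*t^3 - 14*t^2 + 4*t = 6*t^3 - 20*t^2 - 54*t + 20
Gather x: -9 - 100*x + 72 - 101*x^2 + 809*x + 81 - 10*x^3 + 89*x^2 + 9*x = -10*x^3 - 12*x^2 + 718*x + 144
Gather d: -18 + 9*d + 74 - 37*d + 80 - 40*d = 136 - 68*d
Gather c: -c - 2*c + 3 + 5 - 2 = 6 - 3*c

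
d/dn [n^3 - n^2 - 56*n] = 3*n^2 - 2*n - 56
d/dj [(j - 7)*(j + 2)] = 2*j - 5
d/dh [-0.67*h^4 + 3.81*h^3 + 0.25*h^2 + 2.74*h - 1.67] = -2.68*h^3 + 11.43*h^2 + 0.5*h + 2.74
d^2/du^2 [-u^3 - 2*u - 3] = -6*u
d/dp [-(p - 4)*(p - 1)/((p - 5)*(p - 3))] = (3*p^2 - 22*p + 43)/(p^4 - 16*p^3 + 94*p^2 - 240*p + 225)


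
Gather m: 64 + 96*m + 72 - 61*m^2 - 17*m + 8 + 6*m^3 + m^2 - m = 6*m^3 - 60*m^2 + 78*m + 144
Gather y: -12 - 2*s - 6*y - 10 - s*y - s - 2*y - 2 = -3*s + y*(-s - 8) - 24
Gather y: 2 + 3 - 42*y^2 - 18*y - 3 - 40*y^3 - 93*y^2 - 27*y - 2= -40*y^3 - 135*y^2 - 45*y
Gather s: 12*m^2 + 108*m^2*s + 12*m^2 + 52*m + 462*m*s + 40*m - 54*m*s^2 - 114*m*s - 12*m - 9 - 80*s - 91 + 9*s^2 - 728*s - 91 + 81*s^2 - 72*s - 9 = 24*m^2 + 80*m + s^2*(90 - 54*m) + s*(108*m^2 + 348*m - 880) - 200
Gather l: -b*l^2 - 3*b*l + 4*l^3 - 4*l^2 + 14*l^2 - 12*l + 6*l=4*l^3 + l^2*(10 - b) + l*(-3*b - 6)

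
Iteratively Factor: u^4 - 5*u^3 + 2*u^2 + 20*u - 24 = (u - 2)*(u^3 - 3*u^2 - 4*u + 12) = (u - 3)*(u - 2)*(u^2 - 4) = (u - 3)*(u - 2)*(u + 2)*(u - 2)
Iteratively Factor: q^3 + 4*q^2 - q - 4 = (q + 4)*(q^2 - 1) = (q - 1)*(q + 4)*(q + 1)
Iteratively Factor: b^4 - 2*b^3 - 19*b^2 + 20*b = (b - 1)*(b^3 - b^2 - 20*b) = (b - 1)*(b + 4)*(b^2 - 5*b) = (b - 5)*(b - 1)*(b + 4)*(b)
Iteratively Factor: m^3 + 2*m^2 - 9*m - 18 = (m - 3)*(m^2 + 5*m + 6) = (m - 3)*(m + 2)*(m + 3)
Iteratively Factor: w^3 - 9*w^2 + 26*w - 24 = (w - 2)*(w^2 - 7*w + 12) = (w - 4)*(w - 2)*(w - 3)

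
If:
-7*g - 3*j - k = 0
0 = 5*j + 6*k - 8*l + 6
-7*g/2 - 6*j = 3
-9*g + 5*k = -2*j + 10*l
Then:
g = 438/317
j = -414/317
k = -1824/317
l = -1389/317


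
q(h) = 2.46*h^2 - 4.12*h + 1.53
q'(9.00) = 40.16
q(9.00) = 163.71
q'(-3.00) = -18.88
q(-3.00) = 36.03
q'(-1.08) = -9.43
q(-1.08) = 8.85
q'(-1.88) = -13.37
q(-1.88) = 17.97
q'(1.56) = 3.56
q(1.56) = 1.09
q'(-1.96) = -13.76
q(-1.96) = 19.06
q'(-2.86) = -18.19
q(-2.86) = 33.44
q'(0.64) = -0.97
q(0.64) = -0.10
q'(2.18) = 6.61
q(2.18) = 4.24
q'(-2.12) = -14.55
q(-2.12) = 21.32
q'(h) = 4.92*h - 4.12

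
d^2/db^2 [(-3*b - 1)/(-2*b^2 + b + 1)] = 2*((1 - 18*b)*(-2*b^2 + b + 1) - (3*b + 1)*(4*b - 1)^2)/(-2*b^2 + b + 1)^3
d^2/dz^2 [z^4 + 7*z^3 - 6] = 6*z*(2*z + 7)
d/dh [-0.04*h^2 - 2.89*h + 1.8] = -0.08*h - 2.89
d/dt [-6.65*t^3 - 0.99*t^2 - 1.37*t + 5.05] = -19.95*t^2 - 1.98*t - 1.37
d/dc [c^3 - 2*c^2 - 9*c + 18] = 3*c^2 - 4*c - 9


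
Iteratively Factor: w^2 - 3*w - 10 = (w + 2)*(w - 5)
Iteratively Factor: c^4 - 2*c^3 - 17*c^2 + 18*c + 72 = (c - 3)*(c^3 + c^2 - 14*c - 24) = (c - 4)*(c - 3)*(c^2 + 5*c + 6) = (c - 4)*(c - 3)*(c + 3)*(c + 2)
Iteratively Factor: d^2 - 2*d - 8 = (d - 4)*(d + 2)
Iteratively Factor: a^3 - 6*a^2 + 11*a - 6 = (a - 2)*(a^2 - 4*a + 3) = (a - 2)*(a - 1)*(a - 3)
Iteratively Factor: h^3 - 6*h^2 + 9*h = (h)*(h^2 - 6*h + 9) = h*(h - 3)*(h - 3)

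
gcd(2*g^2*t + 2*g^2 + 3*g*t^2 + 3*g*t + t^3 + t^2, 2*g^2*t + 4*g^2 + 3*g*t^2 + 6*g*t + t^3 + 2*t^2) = 2*g^2 + 3*g*t + t^2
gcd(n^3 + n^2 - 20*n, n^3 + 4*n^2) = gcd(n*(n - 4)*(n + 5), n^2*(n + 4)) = n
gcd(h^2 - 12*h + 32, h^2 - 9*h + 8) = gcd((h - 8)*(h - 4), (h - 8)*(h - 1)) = h - 8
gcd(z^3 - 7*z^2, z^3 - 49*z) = z^2 - 7*z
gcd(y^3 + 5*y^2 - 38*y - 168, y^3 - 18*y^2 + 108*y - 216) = y - 6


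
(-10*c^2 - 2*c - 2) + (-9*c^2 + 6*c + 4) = -19*c^2 + 4*c + 2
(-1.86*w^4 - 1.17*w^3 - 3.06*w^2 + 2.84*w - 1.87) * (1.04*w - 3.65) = -1.9344*w^5 + 5.5722*w^4 + 1.0881*w^3 + 14.1226*w^2 - 12.3108*w + 6.8255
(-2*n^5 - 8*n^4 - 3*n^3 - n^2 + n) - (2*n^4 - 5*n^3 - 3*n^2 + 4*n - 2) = -2*n^5 - 10*n^4 + 2*n^3 + 2*n^2 - 3*n + 2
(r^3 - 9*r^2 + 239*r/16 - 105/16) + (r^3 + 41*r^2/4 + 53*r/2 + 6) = 2*r^3 + 5*r^2/4 + 663*r/16 - 9/16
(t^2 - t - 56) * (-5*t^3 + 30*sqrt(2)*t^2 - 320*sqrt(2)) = -5*t^5 + 5*t^4 + 30*sqrt(2)*t^4 - 30*sqrt(2)*t^3 + 280*t^3 - 2000*sqrt(2)*t^2 + 320*sqrt(2)*t + 17920*sqrt(2)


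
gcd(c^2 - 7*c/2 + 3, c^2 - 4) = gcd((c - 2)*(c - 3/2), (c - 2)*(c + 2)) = c - 2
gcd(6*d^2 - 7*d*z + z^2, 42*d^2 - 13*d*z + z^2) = -6*d + z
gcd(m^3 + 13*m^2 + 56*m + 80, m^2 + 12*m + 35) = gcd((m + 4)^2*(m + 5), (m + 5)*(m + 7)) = m + 5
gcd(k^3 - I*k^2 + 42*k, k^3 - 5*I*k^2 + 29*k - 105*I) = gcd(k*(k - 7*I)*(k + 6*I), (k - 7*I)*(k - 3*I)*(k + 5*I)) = k - 7*I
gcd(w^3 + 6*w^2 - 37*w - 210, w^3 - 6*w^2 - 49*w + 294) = w^2 + w - 42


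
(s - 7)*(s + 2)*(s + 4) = s^3 - s^2 - 34*s - 56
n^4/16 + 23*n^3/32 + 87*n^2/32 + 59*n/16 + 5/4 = (n/4 + 1/2)*(n/4 + 1)*(n + 1/2)*(n + 5)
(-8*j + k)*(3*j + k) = -24*j^2 - 5*j*k + k^2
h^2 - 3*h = h*(h - 3)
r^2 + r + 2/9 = (r + 1/3)*(r + 2/3)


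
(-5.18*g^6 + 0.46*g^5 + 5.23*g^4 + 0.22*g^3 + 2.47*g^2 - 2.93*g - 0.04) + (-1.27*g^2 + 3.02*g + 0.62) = -5.18*g^6 + 0.46*g^5 + 5.23*g^4 + 0.22*g^3 + 1.2*g^2 + 0.0899999999999999*g + 0.58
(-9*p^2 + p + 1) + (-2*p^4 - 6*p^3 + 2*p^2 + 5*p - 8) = -2*p^4 - 6*p^3 - 7*p^2 + 6*p - 7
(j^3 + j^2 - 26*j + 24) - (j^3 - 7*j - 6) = j^2 - 19*j + 30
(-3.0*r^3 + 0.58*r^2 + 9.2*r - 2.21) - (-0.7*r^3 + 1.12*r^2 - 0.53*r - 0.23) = -2.3*r^3 - 0.54*r^2 + 9.73*r - 1.98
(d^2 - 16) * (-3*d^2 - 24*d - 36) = -3*d^4 - 24*d^3 + 12*d^2 + 384*d + 576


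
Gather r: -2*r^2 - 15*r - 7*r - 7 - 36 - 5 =-2*r^2 - 22*r - 48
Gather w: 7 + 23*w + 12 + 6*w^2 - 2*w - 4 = 6*w^2 + 21*w + 15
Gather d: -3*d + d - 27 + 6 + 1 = -2*d - 20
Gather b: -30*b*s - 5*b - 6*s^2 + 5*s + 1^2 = b*(-30*s - 5) - 6*s^2 + 5*s + 1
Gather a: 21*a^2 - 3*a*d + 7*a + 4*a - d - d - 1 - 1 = 21*a^2 + a*(11 - 3*d) - 2*d - 2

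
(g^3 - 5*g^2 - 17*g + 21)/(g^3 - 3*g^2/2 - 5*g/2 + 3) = 2*(g^2 - 4*g - 21)/(2*g^2 - g - 6)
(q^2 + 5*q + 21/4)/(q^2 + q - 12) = (q^2 + 5*q + 21/4)/(q^2 + q - 12)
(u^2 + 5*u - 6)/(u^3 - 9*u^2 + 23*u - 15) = (u + 6)/(u^2 - 8*u + 15)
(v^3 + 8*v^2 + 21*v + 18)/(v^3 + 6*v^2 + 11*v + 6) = (v + 3)/(v + 1)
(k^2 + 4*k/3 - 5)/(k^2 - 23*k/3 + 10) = (k + 3)/(k - 6)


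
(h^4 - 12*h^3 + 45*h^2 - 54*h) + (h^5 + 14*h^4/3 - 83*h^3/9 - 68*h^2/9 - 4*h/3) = h^5 + 17*h^4/3 - 191*h^3/9 + 337*h^2/9 - 166*h/3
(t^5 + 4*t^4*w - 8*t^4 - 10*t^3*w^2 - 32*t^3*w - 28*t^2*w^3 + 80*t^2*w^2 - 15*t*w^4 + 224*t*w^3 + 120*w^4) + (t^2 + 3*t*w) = t^5 + 4*t^4*w - 8*t^4 - 10*t^3*w^2 - 32*t^3*w - 28*t^2*w^3 + 80*t^2*w^2 + t^2 - 15*t*w^4 + 224*t*w^3 + 3*t*w + 120*w^4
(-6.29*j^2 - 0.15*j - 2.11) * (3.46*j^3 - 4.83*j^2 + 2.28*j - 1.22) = -21.7634*j^5 + 29.8617*j^4 - 20.9173*j^3 + 17.5231*j^2 - 4.6278*j + 2.5742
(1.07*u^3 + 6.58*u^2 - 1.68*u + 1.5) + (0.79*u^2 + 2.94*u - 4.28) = 1.07*u^3 + 7.37*u^2 + 1.26*u - 2.78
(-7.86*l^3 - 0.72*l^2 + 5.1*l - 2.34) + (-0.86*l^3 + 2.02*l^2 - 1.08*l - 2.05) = -8.72*l^3 + 1.3*l^2 + 4.02*l - 4.39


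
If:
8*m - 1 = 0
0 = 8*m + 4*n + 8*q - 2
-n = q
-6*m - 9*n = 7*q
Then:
No Solution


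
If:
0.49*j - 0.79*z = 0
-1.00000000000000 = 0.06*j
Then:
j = -16.67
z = -10.34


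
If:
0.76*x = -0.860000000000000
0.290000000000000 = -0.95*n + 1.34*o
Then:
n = 1.41052631578947*o - 0.305263157894737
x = -1.13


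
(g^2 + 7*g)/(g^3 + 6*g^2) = (g + 7)/(g*(g + 6))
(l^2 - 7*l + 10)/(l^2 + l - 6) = (l - 5)/(l + 3)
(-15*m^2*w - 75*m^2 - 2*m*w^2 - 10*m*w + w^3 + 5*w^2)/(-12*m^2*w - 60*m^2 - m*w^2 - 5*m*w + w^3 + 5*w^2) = (-5*m + w)/(-4*m + w)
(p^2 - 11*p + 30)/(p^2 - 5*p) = (p - 6)/p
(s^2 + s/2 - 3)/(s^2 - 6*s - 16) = (s - 3/2)/(s - 8)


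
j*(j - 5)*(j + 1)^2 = j^4 - 3*j^3 - 9*j^2 - 5*j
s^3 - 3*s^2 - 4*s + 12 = (s - 3)*(s - 2)*(s + 2)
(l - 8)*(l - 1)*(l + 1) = l^3 - 8*l^2 - l + 8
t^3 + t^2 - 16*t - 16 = (t - 4)*(t + 1)*(t + 4)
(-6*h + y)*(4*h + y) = -24*h^2 - 2*h*y + y^2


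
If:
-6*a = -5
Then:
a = 5/6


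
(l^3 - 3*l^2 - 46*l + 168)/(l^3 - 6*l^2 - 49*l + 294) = (l - 4)/(l - 7)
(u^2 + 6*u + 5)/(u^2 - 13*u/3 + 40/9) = 9*(u^2 + 6*u + 5)/(9*u^2 - 39*u + 40)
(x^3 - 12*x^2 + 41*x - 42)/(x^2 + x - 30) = (x^3 - 12*x^2 + 41*x - 42)/(x^2 + x - 30)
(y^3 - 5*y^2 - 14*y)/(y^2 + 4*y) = (y^2 - 5*y - 14)/(y + 4)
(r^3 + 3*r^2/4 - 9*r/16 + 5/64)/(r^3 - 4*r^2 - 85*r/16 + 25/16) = (r - 1/4)/(r - 5)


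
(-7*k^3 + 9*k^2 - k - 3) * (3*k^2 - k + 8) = -21*k^5 + 34*k^4 - 68*k^3 + 64*k^2 - 5*k - 24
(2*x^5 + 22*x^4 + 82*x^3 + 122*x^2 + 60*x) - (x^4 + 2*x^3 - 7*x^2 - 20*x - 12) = 2*x^5 + 21*x^4 + 80*x^3 + 129*x^2 + 80*x + 12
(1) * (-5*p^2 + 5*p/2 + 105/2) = -5*p^2 + 5*p/2 + 105/2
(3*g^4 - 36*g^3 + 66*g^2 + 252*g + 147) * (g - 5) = 3*g^5 - 51*g^4 + 246*g^3 - 78*g^2 - 1113*g - 735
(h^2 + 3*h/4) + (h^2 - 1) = 2*h^2 + 3*h/4 - 1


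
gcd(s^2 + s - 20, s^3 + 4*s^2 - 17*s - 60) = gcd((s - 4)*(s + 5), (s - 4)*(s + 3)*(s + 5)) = s^2 + s - 20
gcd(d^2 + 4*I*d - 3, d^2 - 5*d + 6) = 1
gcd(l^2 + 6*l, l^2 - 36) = l + 6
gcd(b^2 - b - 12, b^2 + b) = 1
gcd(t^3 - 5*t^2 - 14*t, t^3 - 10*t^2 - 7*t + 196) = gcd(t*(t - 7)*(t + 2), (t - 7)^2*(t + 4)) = t - 7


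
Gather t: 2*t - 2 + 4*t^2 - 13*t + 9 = 4*t^2 - 11*t + 7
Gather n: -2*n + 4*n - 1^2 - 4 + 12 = 2*n + 7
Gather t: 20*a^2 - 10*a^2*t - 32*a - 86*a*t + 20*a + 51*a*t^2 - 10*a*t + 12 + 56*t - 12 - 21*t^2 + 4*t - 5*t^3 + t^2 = 20*a^2 - 12*a - 5*t^3 + t^2*(51*a - 20) + t*(-10*a^2 - 96*a + 60)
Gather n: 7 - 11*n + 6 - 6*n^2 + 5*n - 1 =-6*n^2 - 6*n + 12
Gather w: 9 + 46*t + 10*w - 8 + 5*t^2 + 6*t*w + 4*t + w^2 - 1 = 5*t^2 + 50*t + w^2 + w*(6*t + 10)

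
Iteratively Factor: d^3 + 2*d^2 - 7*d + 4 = (d - 1)*(d^2 + 3*d - 4) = (d - 1)^2*(d + 4)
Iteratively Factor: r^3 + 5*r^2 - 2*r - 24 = (r + 4)*(r^2 + r - 6) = (r + 3)*(r + 4)*(r - 2)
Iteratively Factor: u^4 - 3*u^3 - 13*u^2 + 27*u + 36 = (u + 1)*(u^3 - 4*u^2 - 9*u + 36) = (u - 4)*(u + 1)*(u^2 - 9) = (u - 4)*(u - 3)*(u + 1)*(u + 3)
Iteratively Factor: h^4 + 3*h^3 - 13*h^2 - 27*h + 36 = (h + 3)*(h^3 - 13*h + 12) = (h + 3)*(h + 4)*(h^2 - 4*h + 3) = (h - 1)*(h + 3)*(h + 4)*(h - 3)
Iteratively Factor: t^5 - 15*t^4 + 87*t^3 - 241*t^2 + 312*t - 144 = (t - 4)*(t^4 - 11*t^3 + 43*t^2 - 69*t + 36) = (t - 4)*(t - 3)*(t^3 - 8*t^2 + 19*t - 12) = (t - 4)*(t - 3)*(t - 1)*(t^2 - 7*t + 12) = (t - 4)*(t - 3)^2*(t - 1)*(t - 4)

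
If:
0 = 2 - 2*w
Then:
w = 1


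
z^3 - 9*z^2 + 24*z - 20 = (z - 5)*(z - 2)^2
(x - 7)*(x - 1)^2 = x^3 - 9*x^2 + 15*x - 7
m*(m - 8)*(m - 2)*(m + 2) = m^4 - 8*m^3 - 4*m^2 + 32*m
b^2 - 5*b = b*(b - 5)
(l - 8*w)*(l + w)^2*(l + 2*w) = l^4 - 4*l^3*w - 27*l^2*w^2 - 38*l*w^3 - 16*w^4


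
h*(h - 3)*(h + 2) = h^3 - h^2 - 6*h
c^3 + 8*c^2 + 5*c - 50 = (c - 2)*(c + 5)^2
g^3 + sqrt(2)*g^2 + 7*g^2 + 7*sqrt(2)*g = g*(g + 7)*(g + sqrt(2))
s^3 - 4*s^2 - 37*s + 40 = (s - 8)*(s - 1)*(s + 5)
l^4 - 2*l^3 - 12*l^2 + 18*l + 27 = (l - 3)^2*(l + 1)*(l + 3)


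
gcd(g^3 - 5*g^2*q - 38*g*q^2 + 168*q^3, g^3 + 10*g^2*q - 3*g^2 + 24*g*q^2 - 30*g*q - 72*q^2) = g + 6*q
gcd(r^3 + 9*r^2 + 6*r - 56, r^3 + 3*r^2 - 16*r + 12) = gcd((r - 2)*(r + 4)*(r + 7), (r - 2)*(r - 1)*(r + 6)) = r - 2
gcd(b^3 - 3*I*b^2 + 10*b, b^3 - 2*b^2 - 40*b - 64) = 1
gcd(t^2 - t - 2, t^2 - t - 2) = t^2 - t - 2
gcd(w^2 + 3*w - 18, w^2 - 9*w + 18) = w - 3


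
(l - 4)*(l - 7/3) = l^2 - 19*l/3 + 28/3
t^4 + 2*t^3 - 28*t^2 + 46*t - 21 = (t - 3)*(t - 1)^2*(t + 7)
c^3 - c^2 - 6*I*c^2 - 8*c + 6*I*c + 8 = (c - 1)*(c - 4*I)*(c - 2*I)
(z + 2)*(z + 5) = z^2 + 7*z + 10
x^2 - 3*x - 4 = (x - 4)*(x + 1)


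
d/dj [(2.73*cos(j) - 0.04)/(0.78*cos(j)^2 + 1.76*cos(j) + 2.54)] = (2.1294*cos(j)^2 - 0.0624000000000002*cos(j) - 7.0046)*sin(j)/(0.6084*cos(j)^4 + 2.7456*cos(j)^3 + 7.06*cos(j)^2 + 8.9408*cos(j) + 6.4516)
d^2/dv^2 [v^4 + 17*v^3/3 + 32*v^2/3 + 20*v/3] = 12*v^2 + 34*v + 64/3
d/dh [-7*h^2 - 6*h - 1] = -14*h - 6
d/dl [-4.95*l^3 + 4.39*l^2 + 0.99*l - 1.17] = -14.85*l^2 + 8.78*l + 0.99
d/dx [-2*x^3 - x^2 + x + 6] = -6*x^2 - 2*x + 1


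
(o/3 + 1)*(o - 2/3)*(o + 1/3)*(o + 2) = o^4/3 + 14*o^3/9 + 37*o^2/27 - 28*o/27 - 4/9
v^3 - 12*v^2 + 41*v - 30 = (v - 6)*(v - 5)*(v - 1)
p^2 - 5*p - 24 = (p - 8)*(p + 3)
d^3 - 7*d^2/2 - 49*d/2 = d*(d - 7)*(d + 7/2)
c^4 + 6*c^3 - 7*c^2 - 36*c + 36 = (c - 2)*(c - 1)*(c + 3)*(c + 6)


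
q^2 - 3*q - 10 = (q - 5)*(q + 2)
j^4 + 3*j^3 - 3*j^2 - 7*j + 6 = (j - 1)^2*(j + 2)*(j + 3)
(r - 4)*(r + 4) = r^2 - 16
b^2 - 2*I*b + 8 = (b - 4*I)*(b + 2*I)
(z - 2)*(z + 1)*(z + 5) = z^3 + 4*z^2 - 7*z - 10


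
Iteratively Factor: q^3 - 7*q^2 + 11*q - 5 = (q - 5)*(q^2 - 2*q + 1) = (q - 5)*(q - 1)*(q - 1)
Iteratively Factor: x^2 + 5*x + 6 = (x + 2)*(x + 3)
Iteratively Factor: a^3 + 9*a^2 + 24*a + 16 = (a + 4)*(a^2 + 5*a + 4) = (a + 1)*(a + 4)*(a + 4)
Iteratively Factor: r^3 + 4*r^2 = (r + 4)*(r^2) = r*(r + 4)*(r)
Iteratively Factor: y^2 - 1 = (y - 1)*(y + 1)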